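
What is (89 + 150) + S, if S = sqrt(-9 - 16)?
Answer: 239 + 5*I ≈ 239.0 + 5.0*I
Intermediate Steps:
S = 5*I (S = sqrt(-25) = 5*I ≈ 5.0*I)
(89 + 150) + S = (89 + 150) + 5*I = 239 + 5*I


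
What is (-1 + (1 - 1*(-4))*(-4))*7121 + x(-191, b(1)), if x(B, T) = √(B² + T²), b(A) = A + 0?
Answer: -149541 + √36482 ≈ -1.4935e+5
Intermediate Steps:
b(A) = A
(-1 + (1 - 1*(-4))*(-4))*7121 + x(-191, b(1)) = (-1 + (1 - 1*(-4))*(-4))*7121 + √((-191)² + 1²) = (-1 + (1 + 4)*(-4))*7121 + √(36481 + 1) = (-1 + 5*(-4))*7121 + √36482 = (-1 - 20)*7121 + √36482 = -21*7121 + √36482 = -149541 + √36482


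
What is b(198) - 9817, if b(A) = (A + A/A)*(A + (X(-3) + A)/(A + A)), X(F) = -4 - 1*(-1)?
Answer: 3918155/132 ≈ 29683.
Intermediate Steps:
X(F) = -3 (X(F) = -4 + 1 = -3)
b(A) = (1 + A)*(A + (-3 + A)/(2*A)) (b(A) = (A + A/A)*(A + (-3 + A)/(A + A)) = (A + 1)*(A + (-3 + A)/((2*A))) = (1 + A)*(A + (-3 + A)*(1/(2*A))) = (1 + A)*(A + (-3 + A)/(2*A)))
b(198) - 9817 = (-1 + 198² - 3/2/198 + (3/2)*198) - 9817 = (-1 + 39204 - 3/2*1/198 + 297) - 9817 = (-1 + 39204 - 1/132 + 297) - 9817 = 5213999/132 - 9817 = 3918155/132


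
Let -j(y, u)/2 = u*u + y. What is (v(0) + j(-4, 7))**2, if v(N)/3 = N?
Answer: 8100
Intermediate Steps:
v(N) = 3*N
j(y, u) = -2*y - 2*u**2 (j(y, u) = -2*(u*u + y) = -2*(u**2 + y) = -2*(y + u**2) = -2*y - 2*u**2)
(v(0) + j(-4, 7))**2 = (3*0 + (-2*(-4) - 2*7**2))**2 = (0 + (8 - 2*49))**2 = (0 + (8 - 98))**2 = (0 - 90)**2 = (-90)**2 = 8100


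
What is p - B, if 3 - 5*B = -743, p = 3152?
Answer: 15014/5 ≈ 3002.8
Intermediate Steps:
B = 746/5 (B = 3/5 - 1/5*(-743) = 3/5 + 743/5 = 746/5 ≈ 149.20)
p - B = 3152 - 1*746/5 = 3152 - 746/5 = 15014/5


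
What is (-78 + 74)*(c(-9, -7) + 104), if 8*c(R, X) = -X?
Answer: -839/2 ≈ -419.50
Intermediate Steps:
c(R, X) = -X/8 (c(R, X) = (-X)/8 = -X/8)
(-78 + 74)*(c(-9, -7) + 104) = (-78 + 74)*(-1/8*(-7) + 104) = -4*(7/8 + 104) = -4*839/8 = -839/2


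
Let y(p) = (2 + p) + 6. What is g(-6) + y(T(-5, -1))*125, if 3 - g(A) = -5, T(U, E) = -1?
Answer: 883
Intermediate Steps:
y(p) = 8 + p
g(A) = 8 (g(A) = 3 - 1*(-5) = 3 + 5 = 8)
g(-6) + y(T(-5, -1))*125 = 8 + (8 - 1)*125 = 8 + 7*125 = 8 + 875 = 883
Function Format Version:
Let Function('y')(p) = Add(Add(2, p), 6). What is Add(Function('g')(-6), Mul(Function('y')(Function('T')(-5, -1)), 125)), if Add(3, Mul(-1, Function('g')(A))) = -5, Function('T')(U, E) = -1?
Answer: 883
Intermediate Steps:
Function('y')(p) = Add(8, p)
Function('g')(A) = 8 (Function('g')(A) = Add(3, Mul(-1, -5)) = Add(3, 5) = 8)
Add(Function('g')(-6), Mul(Function('y')(Function('T')(-5, -1)), 125)) = Add(8, Mul(Add(8, -1), 125)) = Add(8, Mul(7, 125)) = Add(8, 875) = 883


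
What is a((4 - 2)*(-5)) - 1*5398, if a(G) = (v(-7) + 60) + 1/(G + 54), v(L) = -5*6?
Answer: -236191/44 ≈ -5368.0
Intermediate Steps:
v(L) = -30
a(G) = 30 + 1/(54 + G) (a(G) = (-30 + 60) + 1/(G + 54) = 30 + 1/(54 + G))
a((4 - 2)*(-5)) - 1*5398 = (1621 + 30*((4 - 2)*(-5)))/(54 + (4 - 2)*(-5)) - 1*5398 = (1621 + 30*(2*(-5)))/(54 + 2*(-5)) - 5398 = (1621 + 30*(-10))/(54 - 10) - 5398 = (1621 - 300)/44 - 5398 = (1/44)*1321 - 5398 = 1321/44 - 5398 = -236191/44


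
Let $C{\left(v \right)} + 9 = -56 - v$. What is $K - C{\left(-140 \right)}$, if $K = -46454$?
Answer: $-46529$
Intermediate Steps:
$C{\left(v \right)} = -65 - v$ ($C{\left(v \right)} = -9 - \left(56 + v\right) = -65 - v$)
$K - C{\left(-140 \right)} = -46454 - \left(-65 - -140\right) = -46454 - \left(-65 + 140\right) = -46454 - 75 = -46529$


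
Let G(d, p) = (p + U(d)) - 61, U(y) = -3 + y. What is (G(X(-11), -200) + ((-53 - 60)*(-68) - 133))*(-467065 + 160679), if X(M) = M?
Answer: -2229264536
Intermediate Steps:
G(d, p) = -64 + d + p (G(d, p) = (p + (-3 + d)) - 61 = (-3 + d + p) - 61 = -64 + d + p)
(G(X(-11), -200) + ((-53 - 60)*(-68) - 133))*(-467065 + 160679) = ((-64 - 11 - 200) + ((-53 - 60)*(-68) - 133))*(-467065 + 160679) = (-275 + (-113*(-68) - 133))*(-306386) = (-275 + (7684 - 133))*(-306386) = (-275 + 7551)*(-306386) = 7276*(-306386) = -2229264536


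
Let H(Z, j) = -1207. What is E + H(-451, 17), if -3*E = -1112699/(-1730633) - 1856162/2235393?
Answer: -14007638144682710/11605934681307 ≈ -1206.9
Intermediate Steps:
E = 725015654839/11605934681307 (E = -(-1112699/(-1730633) - 1856162/2235393)/3 = -(-1112699*(-1/1730633) - 1856162*1/2235393)/3 = -(1112699/1730633 - 1856162/2235393)/3 = -1/3*(-725015654839/3868644893769) = 725015654839/11605934681307 ≈ 0.062469)
E + H(-451, 17) = 725015654839/11605934681307 - 1207 = -14007638144682710/11605934681307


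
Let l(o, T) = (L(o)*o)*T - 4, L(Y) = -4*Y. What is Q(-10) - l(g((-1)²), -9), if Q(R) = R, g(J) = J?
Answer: -42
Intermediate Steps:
l(o, T) = -4 - 4*T*o² (l(o, T) = ((-4*o)*o)*T - 4 = (-4*o²)*T - 4 = -4*T*o² - 4 = -4 - 4*T*o²)
Q(-10) - l(g((-1)²), -9) = -10 - (-4 - 4*(-9)*((-1)²)²) = -10 - (-4 - 4*(-9)*1²) = -10 - (-4 - 4*(-9)*1) = -10 - (-4 + 36) = -10 - 1*32 = -10 - 32 = -42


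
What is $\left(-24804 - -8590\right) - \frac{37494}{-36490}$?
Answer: $- \frac{295805683}{18245} \approx -16213.0$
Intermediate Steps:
$\left(-24804 - -8590\right) - \frac{37494}{-36490} = \left(-24804 + 8590\right) - - \frac{18747}{18245} = -16214 + \frac{18747}{18245} = - \frac{295805683}{18245}$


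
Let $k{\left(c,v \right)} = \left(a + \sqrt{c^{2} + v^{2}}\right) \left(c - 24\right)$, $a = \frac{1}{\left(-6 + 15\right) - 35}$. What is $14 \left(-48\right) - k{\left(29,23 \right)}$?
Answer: $- \frac{17467}{26} - 5 \sqrt{1370} \approx -856.88$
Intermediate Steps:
$a = - \frac{1}{26}$ ($a = \frac{1}{9 - 35} = \frac{1}{-26} = - \frac{1}{26} \approx -0.038462$)
$k{\left(c,v \right)} = \left(-24 + c\right) \left(- \frac{1}{26} + \sqrt{c^{2} + v^{2}}\right)$ ($k{\left(c,v \right)} = \left(- \frac{1}{26} + \sqrt{c^{2} + v^{2}}\right) \left(c - 24\right) = \left(- \frac{1}{26} + \sqrt{c^{2} + v^{2}}\right) \left(-24 + c\right) = \left(-24 + c\right) \left(- \frac{1}{26} + \sqrt{c^{2} + v^{2}}\right)$)
$14 \left(-48\right) - k{\left(29,23 \right)} = 14 \left(-48\right) - \left(\frac{12}{13} - 24 \sqrt{29^{2} + 23^{2}} - \frac{29}{26} + 29 \sqrt{29^{2} + 23^{2}}\right) = -672 - \left(\frac{12}{13} - 24 \sqrt{841 + 529} - \frac{29}{26} + 29 \sqrt{841 + 529}\right) = -672 - \left(\frac{12}{13} - 24 \sqrt{1370} - \frac{29}{26} + 29 \sqrt{1370}\right) = -672 - \left(- \frac{5}{26} + 5 \sqrt{1370}\right) = -672 + \left(\frac{5}{26} - 5 \sqrt{1370}\right) = - \frac{17467}{26} - 5 \sqrt{1370}$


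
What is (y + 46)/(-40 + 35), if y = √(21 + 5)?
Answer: -46/5 - √26/5 ≈ -10.220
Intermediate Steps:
y = √26 ≈ 5.0990
(y + 46)/(-40 + 35) = (√26 + 46)/(-40 + 35) = (46 + √26)/(-5) = -(46 + √26)/5 = -46/5 - √26/5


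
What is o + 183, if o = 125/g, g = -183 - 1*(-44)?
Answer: 25312/139 ≈ 182.10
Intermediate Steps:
g = -139 (g = -183 + 44 = -139)
o = -125/139 (o = 125/(-139) = 125*(-1/139) = -125/139 ≈ -0.89928)
o + 183 = -125/139 + 183 = 25312/139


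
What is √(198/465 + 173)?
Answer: √4166555/155 ≈ 13.169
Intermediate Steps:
√(198/465 + 173) = √(198*(1/465) + 173) = √(66/155 + 173) = √(26881/155) = √4166555/155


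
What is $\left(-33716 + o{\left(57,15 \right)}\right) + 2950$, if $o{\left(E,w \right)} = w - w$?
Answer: $-30766$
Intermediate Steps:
$o{\left(E,w \right)} = 0$
$\left(-33716 + o{\left(57,15 \right)}\right) + 2950 = \left(-33716 + 0\right) + 2950 = -33716 + 2950 = -30766$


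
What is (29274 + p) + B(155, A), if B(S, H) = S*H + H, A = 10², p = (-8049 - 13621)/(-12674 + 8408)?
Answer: 95727077/2133 ≈ 44879.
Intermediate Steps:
p = 10835/2133 (p = -21670/(-4266) = -21670*(-1/4266) = 10835/2133 ≈ 5.0797)
A = 100
B(S, H) = H + H*S (B(S, H) = H*S + H = H + H*S)
(29274 + p) + B(155, A) = (29274 + 10835/2133) + 100*(1 + 155) = 62452277/2133 + 100*156 = 62452277/2133 + 15600 = 95727077/2133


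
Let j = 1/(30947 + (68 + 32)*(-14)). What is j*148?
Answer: 148/29547 ≈ 0.0050090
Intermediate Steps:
j = 1/29547 (j = 1/(30947 + 100*(-14)) = 1/(30947 - 1400) = 1/29547 ≈ 3.3844e-5)
j*148 = (1/29547)*148 = 148/29547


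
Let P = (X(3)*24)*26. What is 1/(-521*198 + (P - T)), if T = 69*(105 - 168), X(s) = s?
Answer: -1/96939 ≈ -1.0316e-5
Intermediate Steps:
P = 1872 (P = (3*24)*26 = 72*26 = 1872)
T = -4347 (T = 69*(-63) = -4347)
1/(-521*198 + (P - T)) = 1/(-521*198 + (1872 - 1*(-4347))) = 1/(-103158 + (1872 + 4347)) = 1/(-103158 + 6219) = 1/(-96939) = -1/96939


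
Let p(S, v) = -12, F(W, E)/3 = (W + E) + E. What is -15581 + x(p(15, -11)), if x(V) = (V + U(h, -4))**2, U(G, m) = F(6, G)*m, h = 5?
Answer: 26035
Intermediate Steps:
F(W, E) = 3*W + 6*E (F(W, E) = 3*((W + E) + E) = 3*((E + W) + E) = 3*(W + 2*E) = 3*W + 6*E)
U(G, m) = m*(18 + 6*G) (U(G, m) = (3*6 + 6*G)*m = (18 + 6*G)*m = m*(18 + 6*G))
x(V) = (-192 + V)**2 (x(V) = (V + 6*(-4)*(3 + 5))**2 = (V + 6*(-4)*8)**2 = (V - 192)**2 = (-192 + V)**2)
-15581 + x(p(15, -11)) = -15581 + (-192 - 12)**2 = -15581 + (-204)**2 = -15581 + 41616 = 26035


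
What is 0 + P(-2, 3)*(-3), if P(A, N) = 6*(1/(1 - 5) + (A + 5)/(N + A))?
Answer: -99/2 ≈ -49.500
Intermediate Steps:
P(A, N) = -3/2 + 6*(5 + A)/(A + N) (P(A, N) = 6*(1/(-4) + (5 + A)/(A + N)) = 6*(-¼ + (5 + A)/(A + N)) = -3/2 + 6*(5 + A)/(A + N))
0 + P(-2, 3)*(-3) = 0 + (3*(20 - 1*3 + 3*(-2))/(2*(-2 + 3)))*(-3) = 0 + ((3/2)*(20 - 3 - 6)/1)*(-3) = 0 + ((3/2)*1*11)*(-3) = 0 + (33/2)*(-3) = 0 - 99/2 = -99/2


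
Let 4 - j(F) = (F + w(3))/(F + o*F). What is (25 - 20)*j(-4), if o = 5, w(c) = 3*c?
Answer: 505/24 ≈ 21.042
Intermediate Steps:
j(F) = 4 - (9 + F)/(6*F) (j(F) = 4 - (F + 3*3)/(F + 5*F) = 4 - (F + 9)/(6*F) = 4 - (9 + F)*1/(6*F) = 4 - (9 + F)/(6*F))
(25 - 20)*j(-4) = (25 - 20)*((1/6)*(-9 + 23*(-4))/(-4)) = 5*((1/6)*(-1/4)*(-9 - 92)) = 5*((1/6)*(-1/4)*(-101)) = 5*(101/24) = 505/24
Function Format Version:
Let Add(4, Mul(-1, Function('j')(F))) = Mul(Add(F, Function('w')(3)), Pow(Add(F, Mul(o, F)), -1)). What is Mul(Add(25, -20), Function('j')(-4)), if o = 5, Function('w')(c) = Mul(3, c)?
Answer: Rational(505, 24) ≈ 21.042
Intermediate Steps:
Function('j')(F) = Add(4, Mul(Rational(-1, 6), Pow(F, -1), Add(9, F))) (Function('j')(F) = Add(4, Mul(-1, Mul(Add(F, Mul(3, 3)), Pow(Add(F, Mul(5, F)), -1)))) = Add(4, Mul(-1, Mul(Add(F, 9), Pow(Mul(6, F), -1)))) = Add(4, Mul(-1, Mul(Add(9, F), Mul(Rational(1, 6), Pow(F, -1))))) = Add(4, Mul(-1, Mul(Rational(1, 6), Pow(F, -1), Add(9, F)))) = Add(4, Mul(Rational(-1, 6), Pow(F, -1), Add(9, F))))
Mul(Add(25, -20), Function('j')(-4)) = Mul(Add(25, -20), Mul(Rational(1, 6), Pow(-4, -1), Add(-9, Mul(23, -4)))) = Mul(5, Mul(Rational(1, 6), Rational(-1, 4), Add(-9, -92))) = Mul(5, Mul(Rational(1, 6), Rational(-1, 4), -101)) = Mul(5, Rational(101, 24)) = Rational(505, 24)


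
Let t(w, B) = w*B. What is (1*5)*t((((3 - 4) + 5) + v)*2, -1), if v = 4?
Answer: -80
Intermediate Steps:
t(w, B) = B*w
(1*5)*t((((3 - 4) + 5) + v)*2, -1) = (1*5)*(-(((3 - 4) + 5) + 4)*2) = 5*(-((-1 + 5) + 4)*2) = 5*(-(4 + 4)*2) = 5*(-8*2) = 5*(-1*16) = 5*(-16) = -80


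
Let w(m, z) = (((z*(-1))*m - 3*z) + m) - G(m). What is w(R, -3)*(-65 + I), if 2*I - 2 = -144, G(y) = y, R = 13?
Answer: -6528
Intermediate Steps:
I = -71 (I = 1 + (½)*(-144) = 1 - 72 = -71)
w(m, z) = -3*z - m*z (w(m, z) = (((z*(-1))*m - 3*z) + m) - m = (((-z)*m - 3*z) + m) - m = ((-m*z - 3*z) + m) - m = ((-3*z - m*z) + m) - m = (m - 3*z - m*z) - m = -3*z - m*z)
w(R, -3)*(-65 + I) = (-3*(-3 - 1*13))*(-65 - 71) = -3*(-3 - 13)*(-136) = -3*(-16)*(-136) = 48*(-136) = -6528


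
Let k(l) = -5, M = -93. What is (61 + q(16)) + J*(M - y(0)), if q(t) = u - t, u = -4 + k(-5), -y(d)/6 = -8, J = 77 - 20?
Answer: -8001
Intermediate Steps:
J = 57
y(d) = 48 (y(d) = -6*(-8) = 48)
u = -9 (u = -4 - 5 = -9)
q(t) = -9 - t
(61 + q(16)) + J*(M - y(0)) = (61 + (-9 - 1*16)) + 57*(-93 - 1*48) = (61 + (-9 - 16)) + 57*(-93 - 48) = (61 - 25) + 57*(-141) = 36 - 8037 = -8001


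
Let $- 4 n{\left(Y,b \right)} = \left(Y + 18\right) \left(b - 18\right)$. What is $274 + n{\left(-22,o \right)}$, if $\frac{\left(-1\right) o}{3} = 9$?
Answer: $229$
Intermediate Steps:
$o = -27$ ($o = \left(-3\right) 9 = -27$)
$n{\left(Y,b \right)} = - \frac{\left(-18 + b\right) \left(18 + Y\right)}{4}$ ($n{\left(Y,b \right)} = - \frac{\left(Y + 18\right) \left(b - 18\right)}{4} = - \frac{\left(18 + Y\right) \left(-18 + b\right)}{4} = - \frac{\left(-18 + b\right) \left(18 + Y\right)}{4}$)
$274 + n{\left(-22,o \right)} = 274 + \left(81 - - \frac{243}{2} + \frac{9}{2} \left(-22\right) - \left(- \frac{11}{2}\right) \left(-27\right)\right) = 274 + \left(81 + \frac{243}{2} - 99 - \frac{297}{2}\right) = 274 - 45 = 229$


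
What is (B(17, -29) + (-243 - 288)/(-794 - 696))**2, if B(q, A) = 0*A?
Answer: 281961/2220100 ≈ 0.12700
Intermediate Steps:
B(q, A) = 0
(B(17, -29) + (-243 - 288)/(-794 - 696))**2 = (0 + (-243 - 288)/(-794 - 696))**2 = (0 - 531/(-1490))**2 = (0 - 531*(-1/1490))**2 = (0 + 531/1490)**2 = (531/1490)**2 = 281961/2220100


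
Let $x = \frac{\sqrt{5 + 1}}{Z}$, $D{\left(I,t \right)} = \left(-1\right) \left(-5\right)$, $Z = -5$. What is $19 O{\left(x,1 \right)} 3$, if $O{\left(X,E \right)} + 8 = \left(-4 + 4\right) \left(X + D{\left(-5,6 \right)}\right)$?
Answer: $-456$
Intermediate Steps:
$D{\left(I,t \right)} = 5$
$x = - \frac{\sqrt{6}}{5}$ ($x = \frac{\sqrt{5 + 1}}{-5} = \sqrt{6} \left(- \frac{1}{5}\right) = - \frac{\sqrt{6}}{5} \approx -0.4899$)
$O{\left(X,E \right)} = -8$ ($O{\left(X,E \right)} = -8 + \left(-4 + 4\right) \left(X + 5\right) = -8 + 0 \left(5 + X\right) = -8 + 0 = -8$)
$19 O{\left(x,1 \right)} 3 = 19 \left(-8\right) 3 = \left(-152\right) 3 = -456$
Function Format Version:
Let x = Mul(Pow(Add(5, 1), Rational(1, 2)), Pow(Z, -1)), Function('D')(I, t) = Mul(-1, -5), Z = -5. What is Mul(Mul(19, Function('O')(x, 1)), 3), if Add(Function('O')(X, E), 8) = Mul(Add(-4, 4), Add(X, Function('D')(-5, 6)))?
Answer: -456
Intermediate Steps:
Function('D')(I, t) = 5
x = Mul(Rational(-1, 5), Pow(6, Rational(1, 2))) (x = Mul(Pow(Add(5, 1), Rational(1, 2)), Pow(-5, -1)) = Mul(Pow(6, Rational(1, 2)), Rational(-1, 5)) = Mul(Rational(-1, 5), Pow(6, Rational(1, 2))) ≈ -0.48990)
Function('O')(X, E) = -8 (Function('O')(X, E) = Add(-8, Mul(Add(-4, 4), Add(X, 5))) = Add(-8, Mul(0, Add(5, X))) = Add(-8, 0) = -8)
Mul(Mul(19, Function('O')(x, 1)), 3) = Mul(Mul(19, -8), 3) = Mul(-152, 3) = -456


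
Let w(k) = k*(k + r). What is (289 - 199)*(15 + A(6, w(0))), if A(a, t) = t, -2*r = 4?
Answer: 1350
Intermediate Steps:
r = -2 (r = -1/2*4 = -2)
w(k) = k*(-2 + k) (w(k) = k*(k - 2) = k*(-2 + k))
(289 - 199)*(15 + A(6, w(0))) = (289 - 199)*(15 + 0*(-2 + 0)) = 90*(15 + 0*(-2)) = 90*(15 + 0) = 90*15 = 1350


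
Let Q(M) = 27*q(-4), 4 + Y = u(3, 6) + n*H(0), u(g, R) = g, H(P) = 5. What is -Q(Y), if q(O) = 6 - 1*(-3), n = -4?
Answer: -243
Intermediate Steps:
q(O) = 9 (q(O) = 6 + 3 = 9)
Y = -21 (Y = -4 + (3 - 4*5) = -4 + (3 - 20) = -4 - 17 = -21)
Q(M) = 243 (Q(M) = 27*9 = 243)
-Q(Y) = -1*243 = -243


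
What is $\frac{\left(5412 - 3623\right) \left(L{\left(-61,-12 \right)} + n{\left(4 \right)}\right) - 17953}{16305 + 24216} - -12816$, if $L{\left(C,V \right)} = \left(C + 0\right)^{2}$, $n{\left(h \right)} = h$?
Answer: $\frac{525963208}{40521} \approx 12980.0$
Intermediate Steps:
$L{\left(C,V \right)} = C^{2}$
$\frac{\left(5412 - 3623\right) \left(L{\left(-61,-12 \right)} + n{\left(4 \right)}\right) - 17953}{16305 + 24216} - -12816 = \frac{\left(5412 - 3623\right) \left(\left(-61\right)^{2} + 4\right) - 17953}{16305 + 24216} - -12816 = \frac{1789 \left(3721 + 4\right) - 17953}{40521} + 12816 = \left(1789 \cdot 3725 - 17953\right) \frac{1}{40521} + 12816 = \left(6664025 - 17953\right) \frac{1}{40521} + 12816 = 6646072 \cdot \frac{1}{40521} + 12816 = \frac{6646072}{40521} + 12816 = \frac{525963208}{40521}$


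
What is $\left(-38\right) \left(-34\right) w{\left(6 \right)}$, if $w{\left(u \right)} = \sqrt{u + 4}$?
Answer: $1292 \sqrt{10} \approx 4085.7$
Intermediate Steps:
$w{\left(u \right)} = \sqrt{4 + u}$
$\left(-38\right) \left(-34\right) w{\left(6 \right)} = \left(-38\right) \left(-34\right) \sqrt{4 + 6} = 1292 \sqrt{10}$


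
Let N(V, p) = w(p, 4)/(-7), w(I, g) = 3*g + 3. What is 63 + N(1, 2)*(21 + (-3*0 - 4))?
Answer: 186/7 ≈ 26.571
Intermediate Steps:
w(I, g) = 3 + 3*g
N(V, p) = -15/7 (N(V, p) = (3 + 3*4)/(-7) = (3 + 12)*(-1/7) = 15*(-1/7) = -15/7)
63 + N(1, 2)*(21 + (-3*0 - 4)) = 63 - 15*(21 + (-3*0 - 4))/7 = 63 - 15*(21 + (0 - 4))/7 = 63 - 15*(21 - 4)/7 = 63 - 15/7*17 = 63 - 255/7 = 186/7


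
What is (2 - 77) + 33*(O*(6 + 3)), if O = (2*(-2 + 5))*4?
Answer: 7053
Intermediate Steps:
O = 24 (O = (2*3)*4 = 6*4 = 24)
(2 - 77) + 33*(O*(6 + 3)) = (2 - 77) + 33*(24*(6 + 3)) = -75 + 33*(24*9) = -75 + 33*216 = -75 + 7128 = 7053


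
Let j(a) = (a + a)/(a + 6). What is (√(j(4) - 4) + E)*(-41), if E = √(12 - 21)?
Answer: I*(-123 - 164*√5/5) ≈ -196.34*I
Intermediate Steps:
E = 3*I (E = √(-9) = 3*I ≈ 3.0*I)
j(a) = 2*a/(6 + a) (j(a) = (2*a)/(6 + a) = 2*a/(6 + a))
(√(j(4) - 4) + E)*(-41) = (√(2*4/(6 + 4) - 4) + 3*I)*(-41) = (√(2*4/10 - 4) + 3*I)*(-41) = (√(2*4*(⅒) - 4) + 3*I)*(-41) = (√(⅘ - 4) + 3*I)*(-41) = (√(-16/5) + 3*I)*(-41) = (4*I*√5/5 + 3*I)*(-41) = (3*I + 4*I*√5/5)*(-41) = -123*I - 164*I*√5/5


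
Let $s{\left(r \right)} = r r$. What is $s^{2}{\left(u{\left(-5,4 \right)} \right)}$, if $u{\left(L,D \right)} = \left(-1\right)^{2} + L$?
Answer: $256$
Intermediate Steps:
$u{\left(L,D \right)} = 1 + L$
$s{\left(r \right)} = r^{2}$
$s^{2}{\left(u{\left(-5,4 \right)} \right)} = \left(\left(1 - 5\right)^{2}\right)^{2} = \left(\left(-4\right)^{2}\right)^{2} = 16^{2} = 256$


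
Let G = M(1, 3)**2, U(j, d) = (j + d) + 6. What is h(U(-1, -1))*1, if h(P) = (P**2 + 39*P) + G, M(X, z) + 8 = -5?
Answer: 341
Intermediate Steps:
M(X, z) = -13 (M(X, z) = -8 - 5 = -13)
U(j, d) = 6 + d + j (U(j, d) = (d + j) + 6 = 6 + d + j)
G = 169 (G = (-13)**2 = 169)
h(P) = 169 + P**2 + 39*P (h(P) = (P**2 + 39*P) + 169 = 169 + P**2 + 39*P)
h(U(-1, -1))*1 = (169 + (6 - 1 - 1)**2 + 39*(6 - 1 - 1))*1 = (169 + 4**2 + 39*4)*1 = (169 + 16 + 156)*1 = 341*1 = 341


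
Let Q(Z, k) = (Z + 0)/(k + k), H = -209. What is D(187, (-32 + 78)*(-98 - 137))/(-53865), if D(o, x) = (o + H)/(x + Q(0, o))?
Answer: -11/291140325 ≈ -3.7782e-8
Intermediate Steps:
Q(Z, k) = Z/(2*k) (Q(Z, k) = Z/((2*k)) = Z*(1/(2*k)) = Z/(2*k))
D(o, x) = (-209 + o)/x (D(o, x) = (o - 209)/(x + (½)*0/o) = (-209 + o)/(x + 0) = (-209 + o)/x)
D(187, (-32 + 78)*(-98 - 137))/(-53865) = ((-209 + 187)/(((-32 + 78)*(-98 - 137))))/(-53865) = (-22/(46*(-235)))*(-1/53865) = (-22/(-10810))*(-1/53865) = -1/10810*(-22)*(-1/53865) = (11/5405)*(-1/53865) = -11/291140325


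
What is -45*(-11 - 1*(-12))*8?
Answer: -360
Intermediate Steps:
-45*(-11 - 1*(-12))*8 = -45*(-11 + 12)*8 = -45*1*8 = -45*8 = -360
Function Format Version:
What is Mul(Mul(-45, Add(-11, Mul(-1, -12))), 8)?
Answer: -360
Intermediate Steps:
Mul(Mul(-45, Add(-11, Mul(-1, -12))), 8) = Mul(Mul(-45, Add(-11, 12)), 8) = Mul(Mul(-45, 1), 8) = Mul(-45, 8) = -360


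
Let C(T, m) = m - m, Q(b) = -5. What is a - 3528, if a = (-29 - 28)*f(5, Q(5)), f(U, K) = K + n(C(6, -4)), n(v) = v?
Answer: -3243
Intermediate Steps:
C(T, m) = 0
f(U, K) = K (f(U, K) = K + 0 = K)
a = 285 (a = (-29 - 28)*(-5) = -57*(-5) = 285)
a - 3528 = 285 - 3528 = -3243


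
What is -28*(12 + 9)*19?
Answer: -11172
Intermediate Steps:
-28*(12 + 9)*19 = -28*21*19 = -588*19 = -11172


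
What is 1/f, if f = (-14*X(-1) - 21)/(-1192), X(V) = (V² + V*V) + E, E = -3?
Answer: 1192/7 ≈ 170.29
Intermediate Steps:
X(V) = -3 + 2*V² (X(V) = (V² + V*V) - 3 = (V² + V²) - 3 = 2*V² - 3 = -3 + 2*V²)
f = 7/1192 (f = (-14*(-3 + 2*(-1)²) - 21)/(-1192) = (-14*(-3 + 2*1) - 21)*(-1/1192) = (-14*(-3 + 2) - 21)*(-1/1192) = (-14*(-1) - 21)*(-1/1192) = (14 - 21)*(-1/1192) = -7*(-1/1192) = 7/1192 ≈ 0.0058725)
1/f = 1/(7/1192) = 1192/7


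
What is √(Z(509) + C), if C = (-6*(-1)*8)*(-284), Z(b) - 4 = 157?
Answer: I*√13471 ≈ 116.06*I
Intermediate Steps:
Z(b) = 161 (Z(b) = 4 + 157 = 161)
C = -13632 (C = (6*8)*(-284) = 48*(-284) = -13632)
√(Z(509) + C) = √(161 - 13632) = √(-13471) = I*√13471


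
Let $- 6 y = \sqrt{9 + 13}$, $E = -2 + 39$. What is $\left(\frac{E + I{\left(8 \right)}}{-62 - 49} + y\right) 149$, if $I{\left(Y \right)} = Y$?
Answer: $- \frac{2235}{37} - \frac{149 \sqrt{22}}{6} \approx -176.88$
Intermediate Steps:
$E = 37$
$y = - \frac{\sqrt{22}}{6}$ ($y = - \frac{\sqrt{9 + 13}}{6} = - \frac{\sqrt{22}}{6} \approx -0.78174$)
$\left(\frac{E + I{\left(8 \right)}}{-62 - 49} + y\right) 149 = \left(\frac{37 + 8}{-62 - 49} - \frac{\sqrt{22}}{6}\right) 149 = \left(\frac{45}{-111} - \frac{\sqrt{22}}{6}\right) 149 = \left(45 \left(- \frac{1}{111}\right) - \frac{\sqrt{22}}{6}\right) 149 = \left(- \frac{15}{37} - \frac{\sqrt{22}}{6}\right) 149 = - \frac{2235}{37} - \frac{149 \sqrt{22}}{6}$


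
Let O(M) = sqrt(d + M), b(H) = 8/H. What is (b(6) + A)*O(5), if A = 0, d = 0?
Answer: 4*sqrt(5)/3 ≈ 2.9814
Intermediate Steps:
O(M) = sqrt(M) (O(M) = sqrt(0 + M) = sqrt(M))
(b(6) + A)*O(5) = (8/6 + 0)*sqrt(5) = (8*(1/6) + 0)*sqrt(5) = (4/3 + 0)*sqrt(5) = 4*sqrt(5)/3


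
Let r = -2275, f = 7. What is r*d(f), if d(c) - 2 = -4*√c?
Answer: -4550 + 9100*√7 ≈ 19526.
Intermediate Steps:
d(c) = 2 - 4*√c
r*d(f) = -2275*(2 - 4*√7) = -4550 + 9100*√7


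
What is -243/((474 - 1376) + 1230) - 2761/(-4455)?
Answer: -16087/132840 ≈ -0.12110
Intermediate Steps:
-243/((474 - 1376) + 1230) - 2761/(-4455) = -243/(-902 + 1230) - 2761*(-1/4455) = -243/328 + 251/405 = -16087/132840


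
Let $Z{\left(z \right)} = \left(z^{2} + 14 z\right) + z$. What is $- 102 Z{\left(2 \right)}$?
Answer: $-3468$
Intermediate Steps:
$Z{\left(z \right)} = z^{2} + 15 z$
$- 102 Z{\left(2 \right)} = - 102 \cdot 2 \left(15 + 2\right) = - 102 \cdot 2 \cdot 17 = \left(-102\right) 34 = -3468$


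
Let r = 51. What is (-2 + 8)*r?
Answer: 306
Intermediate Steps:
(-2 + 8)*r = (-2 + 8)*51 = 6*51 = 306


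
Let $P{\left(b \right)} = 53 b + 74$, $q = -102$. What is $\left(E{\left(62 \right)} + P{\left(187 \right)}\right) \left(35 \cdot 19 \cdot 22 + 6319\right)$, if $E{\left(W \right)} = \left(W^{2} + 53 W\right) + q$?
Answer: $356405337$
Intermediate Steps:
$E{\left(W \right)} = -102 + W^{2} + 53 W$ ($E{\left(W \right)} = \left(W^{2} + 53 W\right) - 102 = -102 + W^{2} + 53 W$)
$P{\left(b \right)} = 74 + 53 b$
$\left(E{\left(62 \right)} + P{\left(187 \right)}\right) \left(35 \cdot 19 \cdot 22 + 6319\right) = \left(\left(-102 + 62^{2} + 53 \cdot 62\right) + \left(74 + 53 \cdot 187\right)\right) \left(35 \cdot 19 \cdot 22 + 6319\right) = \left(\left(-102 + 3844 + 3286\right) + \left(74 + 9911\right)\right) \left(665 \cdot 22 + 6319\right) = \left(7028 + 9985\right) \left(14630 + 6319\right) = 17013 \cdot 20949 = 356405337$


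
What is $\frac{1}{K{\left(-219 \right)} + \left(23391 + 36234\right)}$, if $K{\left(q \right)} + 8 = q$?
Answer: $\frac{1}{59398} \approx 1.6836 \cdot 10^{-5}$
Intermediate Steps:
$K{\left(q \right)} = -8 + q$
$\frac{1}{K{\left(-219 \right)} + \left(23391 + 36234\right)} = \frac{1}{\left(-8 - 219\right) + \left(23391 + 36234\right)} = \frac{1}{-227 + 59625} = \frac{1}{59398}$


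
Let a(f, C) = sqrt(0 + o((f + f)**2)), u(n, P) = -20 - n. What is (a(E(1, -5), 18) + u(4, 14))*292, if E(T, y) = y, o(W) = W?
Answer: -4088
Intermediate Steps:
a(f, C) = 2*sqrt(f**2) (a(f, C) = sqrt(0 + (f + f)**2) = sqrt(0 + (2*f)**2) = sqrt(0 + 4*f**2) = sqrt(4*f**2) = 2*sqrt(f**2))
(a(E(1, -5), 18) + u(4, 14))*292 = (2*sqrt((-5)**2) + (-20 - 1*4))*292 = (2*sqrt(25) + (-20 - 4))*292 = (2*5 - 24)*292 = (10 - 24)*292 = -14*292 = -4088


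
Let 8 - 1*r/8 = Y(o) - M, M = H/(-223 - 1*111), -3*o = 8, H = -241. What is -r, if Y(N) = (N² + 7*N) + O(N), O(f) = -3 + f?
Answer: -311948/1503 ≈ -207.55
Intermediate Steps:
o = -8/3 (o = -⅓*8 = -8/3 ≈ -2.6667)
Y(N) = -3 + N² + 8*N (Y(N) = (N² + 7*N) + (-3 + N) = -3 + N² + 8*N)
M = 241/334 (M = -241/(-223 - 1*111) = -241/(-223 - 111) = -241/(-334) = -241*(-1/334) = 241/334 ≈ 0.72156)
r = 311948/1503 (r = 64 - 8*((-3 + (-8/3)² + 8*(-8/3)) - 1*241/334) = 64 - 8*((-3 + 64/9 - 64/3) - 241/334) = 64 - 8*(-155/9 - 241/334) = 64 - 8*(-53939/3006) = 64 + 215756/1503 = 311948/1503 ≈ 207.55)
-r = -1*311948/1503 = -311948/1503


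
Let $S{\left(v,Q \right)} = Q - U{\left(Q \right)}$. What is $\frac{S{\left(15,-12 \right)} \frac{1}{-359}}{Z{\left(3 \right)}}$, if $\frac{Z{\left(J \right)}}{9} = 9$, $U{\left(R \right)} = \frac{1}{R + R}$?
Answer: $\frac{287}{697896} \approx 0.00041124$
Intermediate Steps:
$U{\left(R \right)} = \frac{1}{2 R}$
$S{\left(v,Q \right)} = Q - \frac{1}{2 Q}$
$Z{\left(J \right)} = 81$ ($Z{\left(J \right)} = 9 \cdot 9 = 81$)
$\frac{S{\left(15,-12 \right)} \frac{1}{-359}}{Z{\left(3 \right)}} = \frac{\left(-12 - \frac{1}{2 \left(-12\right)}\right) \frac{1}{-359}}{81} = \left(-12 - - \frac{1}{24}\right) \left(- \frac{1}{359}\right) \frac{1}{81} = \left(-12 + \frac{1}{24}\right) \left(- \frac{1}{359}\right) \frac{1}{81} = \left(- \frac{287}{24}\right) \left(- \frac{1}{359}\right) \frac{1}{81} = \frac{287}{8616} \cdot \frac{1}{81} = \frac{287}{697896}$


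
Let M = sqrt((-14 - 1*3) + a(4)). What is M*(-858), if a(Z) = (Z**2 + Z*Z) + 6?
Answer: -858*sqrt(21) ≈ -3931.9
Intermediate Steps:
a(Z) = 6 + 2*Z**2 (a(Z) = (Z**2 + Z**2) + 6 = 2*Z**2 + 6 = 6 + 2*Z**2)
M = sqrt(21) (M = sqrt((-14 - 1*3) + (6 + 2*4**2)) = sqrt((-14 - 3) + (6 + 2*16)) = sqrt(-17 + (6 + 32)) = sqrt(-17 + 38) = sqrt(21) ≈ 4.5826)
M*(-858) = sqrt(21)*(-858) = -858*sqrt(21)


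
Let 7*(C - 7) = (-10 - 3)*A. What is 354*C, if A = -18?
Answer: 100182/7 ≈ 14312.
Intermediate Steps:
C = 283/7 (C = 7 + ((-10 - 3)*(-18))/7 = 7 + (-13*(-18))/7 = 7 + (⅐)*234 = 7 + 234/7 = 283/7 ≈ 40.429)
354*C = 354*(283/7) = 100182/7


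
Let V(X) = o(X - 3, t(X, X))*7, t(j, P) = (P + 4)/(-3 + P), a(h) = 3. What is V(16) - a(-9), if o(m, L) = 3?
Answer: 18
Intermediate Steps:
t(j, P) = (4 + P)/(-3 + P)
V(X) = 21 (V(X) = 3*7 = 21)
V(16) - a(-9) = 21 - 1*3 = 21 - 3 = 18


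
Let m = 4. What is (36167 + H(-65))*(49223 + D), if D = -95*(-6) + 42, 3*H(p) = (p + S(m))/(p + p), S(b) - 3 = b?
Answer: 70293204398/39 ≈ 1.8024e+9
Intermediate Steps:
S(b) = 3 + b
H(p) = (7 + p)/(6*p) (H(p) = ((p + (3 + 4))/(p + p))/3 = ((p + 7)/((2*p)))/3 = ((7 + p)*(1/(2*p)))/3 = ((7 + p)/(2*p))/3 = (7 + p)/(6*p))
D = 612 (D = 570 + 42 = 612)
(36167 + H(-65))*(49223 + D) = (36167 + (1/6)*(7 - 65)/(-65))*(49223 + 612) = (36167 + (1/6)*(-1/65)*(-58))*49835 = (36167 + 29/195)*49835 = (7052594/195)*49835 = 70293204398/39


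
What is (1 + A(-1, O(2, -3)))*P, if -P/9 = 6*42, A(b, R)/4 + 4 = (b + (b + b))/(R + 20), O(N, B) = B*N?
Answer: 35964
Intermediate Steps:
A(b, R) = -16 + 12*b/(20 + R) (A(b, R) = -16 + 4*((b + (b + b))/(R + 20)) = -16 + 4*((b + 2*b)/(20 + R)) = -16 + 4*((3*b)/(20 + R)) = -16 + 4*(3*b/(20 + R)) = -16 + 12*b/(20 + R))
P = -2268 (P = -54*42 = -9*252 = -2268)
(1 + A(-1, O(2, -3)))*P = (1 + 4*(-80 - (-12)*2 + 3*(-1))/(20 - 3*2))*(-2268) = (1 + 4*(-80 - 4*(-6) - 3)/(20 - 6))*(-2268) = (1 + 4*(-80 + 24 - 3)/14)*(-2268) = (1 + 4*(1/14)*(-59))*(-2268) = (1 - 118/7)*(-2268) = -111/7*(-2268) = 35964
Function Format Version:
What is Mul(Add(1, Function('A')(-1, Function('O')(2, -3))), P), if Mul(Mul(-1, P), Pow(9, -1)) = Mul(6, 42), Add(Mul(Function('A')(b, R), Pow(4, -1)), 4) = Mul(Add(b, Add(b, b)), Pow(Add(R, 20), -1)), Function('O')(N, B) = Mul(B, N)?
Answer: 35964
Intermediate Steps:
Function('A')(b, R) = Add(-16, Mul(12, b, Pow(Add(20, R), -1))) (Function('A')(b, R) = Add(-16, Mul(4, Mul(Add(b, Add(b, b)), Pow(Add(R, 20), -1)))) = Add(-16, Mul(4, Mul(Add(b, Mul(2, b)), Pow(Add(20, R), -1)))) = Add(-16, Mul(4, Mul(Mul(3, b), Pow(Add(20, R), -1)))) = Add(-16, Mul(4, Mul(3, b, Pow(Add(20, R), -1)))) = Add(-16, Mul(12, b, Pow(Add(20, R), -1))))
P = -2268 (P = Mul(-9, Mul(6, 42)) = Mul(-9, 252) = -2268)
Mul(Add(1, Function('A')(-1, Function('O')(2, -3))), P) = Mul(Add(1, Mul(4, Pow(Add(20, Mul(-3, 2)), -1), Add(-80, Mul(-4, Mul(-3, 2)), Mul(3, -1)))), -2268) = Mul(Add(1, Mul(4, Pow(Add(20, -6), -1), Add(-80, Mul(-4, -6), -3))), -2268) = Mul(Add(1, Mul(4, Pow(14, -1), Add(-80, 24, -3))), -2268) = Mul(Add(1, Mul(4, Rational(1, 14), -59)), -2268) = Mul(Add(1, Rational(-118, 7)), -2268) = Mul(Rational(-111, 7), -2268) = 35964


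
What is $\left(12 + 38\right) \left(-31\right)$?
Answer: $-1550$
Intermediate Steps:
$\left(12 + 38\right) \left(-31\right) = 50 \left(-31\right) = -1550$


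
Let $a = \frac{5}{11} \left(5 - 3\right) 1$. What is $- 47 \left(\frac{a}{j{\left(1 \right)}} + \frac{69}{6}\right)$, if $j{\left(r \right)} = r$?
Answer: $- \frac{12831}{22} \approx -583.23$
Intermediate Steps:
$a = \frac{10}{11}$ ($a = 5 \cdot \frac{1}{11} \cdot 2 \cdot 1 = \frac{5}{11} \cdot 2 = \frac{10}{11} \approx 0.90909$)
$- 47 \left(\frac{a}{j{\left(1 \right)}} + \frac{69}{6}\right) = - 47 \left(\frac{10}{11 \cdot 1} + \frac{69}{6}\right) = - 47 \left(\frac{10}{11} \cdot 1 + 69 \cdot \frac{1}{6}\right) = - 47 \left(\frac{10}{11} + \frac{23}{2}\right) = \left(-47\right) \frac{273}{22} = - \frac{12831}{22}$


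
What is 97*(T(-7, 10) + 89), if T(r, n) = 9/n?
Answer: 87203/10 ≈ 8720.3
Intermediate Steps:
97*(T(-7, 10) + 89) = 97*(9/10 + 89) = 97*(899/10) = 87203/10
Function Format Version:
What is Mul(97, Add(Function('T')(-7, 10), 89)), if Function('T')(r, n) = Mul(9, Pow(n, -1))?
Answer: Rational(87203, 10) ≈ 8720.3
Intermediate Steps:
Mul(97, Add(Function('T')(-7, 10), 89)) = Mul(97, Add(Mul(9, Pow(10, -1)), 89)) = Mul(97, Add(Mul(9, Rational(1, 10)), 89)) = Mul(97, Add(Rational(9, 10), 89)) = Mul(97, Rational(899, 10)) = Rational(87203, 10)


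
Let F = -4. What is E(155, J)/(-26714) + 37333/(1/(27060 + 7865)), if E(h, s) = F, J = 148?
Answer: 17415591568927/13357 ≈ 1.3039e+9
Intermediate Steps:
E(h, s) = -4
E(155, J)/(-26714) + 37333/(1/(27060 + 7865)) = -4/(-26714) + 37333/(1/(27060 + 7865)) = -4*(-1/26714) + 37333/(1/34925) = 2/13357 + 37333/(1/34925) = 2/13357 + 37333*34925 = 2/13357 + 1303855025 = 17415591568927/13357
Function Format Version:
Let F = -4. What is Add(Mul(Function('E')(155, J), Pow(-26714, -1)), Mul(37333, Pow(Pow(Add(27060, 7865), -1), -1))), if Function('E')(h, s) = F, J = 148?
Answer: Rational(17415591568927, 13357) ≈ 1.3039e+9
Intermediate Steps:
Function('E')(h, s) = -4
Add(Mul(Function('E')(155, J), Pow(-26714, -1)), Mul(37333, Pow(Pow(Add(27060, 7865), -1), -1))) = Add(Mul(-4, Pow(-26714, -1)), Mul(37333, Pow(Pow(Add(27060, 7865), -1), -1))) = Add(Mul(-4, Rational(-1, 26714)), Mul(37333, Pow(Pow(34925, -1), -1))) = Add(Rational(2, 13357), Mul(37333, Pow(Rational(1, 34925), -1))) = Add(Rational(2, 13357), Mul(37333, 34925)) = Add(Rational(2, 13357), 1303855025) = Rational(17415591568927, 13357)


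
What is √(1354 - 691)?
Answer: √663 ≈ 25.749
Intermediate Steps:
√(1354 - 691) = √663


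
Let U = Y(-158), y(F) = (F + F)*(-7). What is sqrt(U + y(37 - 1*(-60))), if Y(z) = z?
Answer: 2*I*sqrt(379) ≈ 38.936*I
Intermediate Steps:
y(F) = -14*F (y(F) = (2*F)*(-7) = -14*F)
U = -158
sqrt(U + y(37 - 1*(-60))) = sqrt(-158 - 14*(37 - 1*(-60))) = sqrt(-158 - 14*(37 + 60)) = sqrt(-158 - 14*97) = sqrt(-158 - 1358) = sqrt(-1516) = 2*I*sqrt(379)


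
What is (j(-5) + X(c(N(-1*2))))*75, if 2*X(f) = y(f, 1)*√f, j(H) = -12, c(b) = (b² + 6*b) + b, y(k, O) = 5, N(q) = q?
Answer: -900 + 375*I*√10/2 ≈ -900.0 + 592.93*I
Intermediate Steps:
c(b) = b² + 7*b
X(f) = 5*√f/2 (X(f) = (5*√f)/2 = 5*√f/2)
(j(-5) + X(c(N(-1*2))))*75 = (-12 + 5*√((-1*2)*(7 - 1*2))/2)*75 = (-12 + 5*√(-2*(7 - 2))/2)*75 = (-12 + 5*√(-2*5)/2)*75 = (-12 + 5*√(-10)/2)*75 = (-12 + 5*(I*√10)/2)*75 = (-12 + 5*I*√10/2)*75 = -900 + 375*I*√10/2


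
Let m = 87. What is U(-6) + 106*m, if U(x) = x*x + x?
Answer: 9252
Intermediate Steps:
U(x) = x + x² (U(x) = x² + x = x + x²)
U(-6) + 106*m = -6*(1 - 6) + 106*87 = -6*(-5) + 9222 = 30 + 9222 = 9252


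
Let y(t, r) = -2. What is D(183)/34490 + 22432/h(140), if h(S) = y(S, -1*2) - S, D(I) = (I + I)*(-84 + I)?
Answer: -192133613/1224395 ≈ -156.92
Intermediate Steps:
D(I) = 2*I*(-84 + I) (D(I) = (2*I)*(-84 + I) = 2*I*(-84 + I))
h(S) = -2 - S
D(183)/34490 + 22432/h(140) = (2*183*(-84 + 183))/34490 + 22432/(-2 - 1*140) = (2*183*99)*(1/34490) + 22432/(-2 - 140) = 36234*(1/34490) + 22432/(-142) = 18117/17245 + 22432*(-1/142) = 18117/17245 - 11216/71 = -192133613/1224395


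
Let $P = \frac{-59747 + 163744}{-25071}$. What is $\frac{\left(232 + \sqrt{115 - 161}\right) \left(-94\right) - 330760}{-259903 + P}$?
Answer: $\frac{4419616164}{3258066055} + \frac{1178337 i \sqrt{46}}{3258066055} \approx 1.3565 + 0.002453 i$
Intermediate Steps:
$P = - \frac{103997}{25071}$ ($P = 103997 \left(- \frac{1}{25071}\right) = - \frac{103997}{25071} \approx -4.1481$)
$\frac{\left(232 + \sqrt{115 - 161}\right) \left(-94\right) - 330760}{-259903 + P} = \frac{\left(232 + \sqrt{115 - 161}\right) \left(-94\right) - 330760}{-259903 - \frac{103997}{25071}} = \frac{\left(232 + \sqrt{-46}\right) \left(-94\right) - 330760}{- \frac{6516132110}{25071}} = \left(\left(232 + i \sqrt{46}\right) \left(-94\right) - 330760\right) \left(- \frac{25071}{6516132110}\right) = \left(\left(-21808 - 94 i \sqrt{46}\right) - 330760\right) \left(- \frac{25071}{6516132110}\right) = \left(-352568 - 94 i \sqrt{46}\right) \left(- \frac{25071}{6516132110}\right) = \frac{4419616164}{3258066055} + \frac{1178337 i \sqrt{46}}{3258066055}$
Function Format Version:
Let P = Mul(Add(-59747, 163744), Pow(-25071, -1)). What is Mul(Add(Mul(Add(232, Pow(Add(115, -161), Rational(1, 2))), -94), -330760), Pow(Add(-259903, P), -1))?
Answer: Add(Rational(4419616164, 3258066055), Mul(Rational(1178337, 3258066055), I, Pow(46, Rational(1, 2)))) ≈ Add(1.3565, Mul(0.0024530, I))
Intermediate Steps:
P = Rational(-103997, 25071) (P = Mul(103997, Rational(-1, 25071)) = Rational(-103997, 25071) ≈ -4.1481)
Mul(Add(Mul(Add(232, Pow(Add(115, -161), Rational(1, 2))), -94), -330760), Pow(Add(-259903, P), -1)) = Mul(Add(Mul(Add(232, Pow(Add(115, -161), Rational(1, 2))), -94), -330760), Pow(Add(-259903, Rational(-103997, 25071)), -1)) = Mul(Add(Mul(Add(232, Pow(-46, Rational(1, 2))), -94), -330760), Pow(Rational(-6516132110, 25071), -1)) = Mul(Add(Mul(Add(232, Mul(I, Pow(46, Rational(1, 2)))), -94), -330760), Rational(-25071, 6516132110)) = Mul(Add(Add(-21808, Mul(-94, I, Pow(46, Rational(1, 2)))), -330760), Rational(-25071, 6516132110)) = Mul(Add(-352568, Mul(-94, I, Pow(46, Rational(1, 2)))), Rational(-25071, 6516132110)) = Add(Rational(4419616164, 3258066055), Mul(Rational(1178337, 3258066055), I, Pow(46, Rational(1, 2))))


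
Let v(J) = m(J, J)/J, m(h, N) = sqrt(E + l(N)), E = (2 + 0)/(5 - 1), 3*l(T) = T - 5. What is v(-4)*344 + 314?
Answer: 314 - 43*I*sqrt(10) ≈ 314.0 - 135.98*I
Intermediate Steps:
l(T) = -5/3 + T/3 (l(T) = (T - 5)/3 = (-5 + T)/3 = -5/3 + T/3)
E = 1/2 (E = 2/4 = 2*(1/4) = 1/2 ≈ 0.50000)
m(h, N) = sqrt(-7/6 + N/3) (m(h, N) = sqrt(1/2 + (-5/3 + N/3)) = sqrt(-7/6 + N/3))
v(J) = sqrt(-42 + 12*J)/(6*J) (v(J) = (sqrt(-42 + 12*J)/6)/J = sqrt(-42 + 12*J)/(6*J))
v(-4)*344 + 314 = ((1/6)*sqrt(-42 + 12*(-4))/(-4))*344 + 314 = ((1/6)*(-1/4)*sqrt(-42 - 48))*344 + 314 = ((1/6)*(-1/4)*sqrt(-90))*344 + 314 = ((1/6)*(-1/4)*(3*I*sqrt(10)))*344 + 314 = -I*sqrt(10)/8*344 + 314 = -43*I*sqrt(10) + 314 = 314 - 43*I*sqrt(10)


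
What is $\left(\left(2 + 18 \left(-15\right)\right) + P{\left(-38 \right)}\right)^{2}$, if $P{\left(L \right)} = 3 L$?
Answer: $145924$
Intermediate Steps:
$\left(\left(2 + 18 \left(-15\right)\right) + P{\left(-38 \right)}\right)^{2} = \left(\left(2 + 18 \left(-15\right)\right) + 3 \left(-38\right)\right)^{2} = \left(\left(2 - 270\right) - 114\right)^{2} = \left(-268 - 114\right)^{2} = \left(-382\right)^{2} = 145924$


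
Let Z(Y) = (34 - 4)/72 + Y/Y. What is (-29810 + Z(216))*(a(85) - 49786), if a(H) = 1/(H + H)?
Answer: 3027461907157/2040 ≈ 1.4841e+9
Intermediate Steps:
Z(Y) = 17/12 (Z(Y) = 30*(1/72) + 1 = 5/12 + 1 = 17/12)
a(H) = 1/(2*H)
(-29810 + Z(216))*(a(85) - 49786) = (-29810 + 17/12)*((1/2)/85 - 49786) = -357703*((1/2)*(1/85) - 49786)/12 = -357703*(1/170 - 49786)/12 = -357703/12*(-8463619/170) = 3027461907157/2040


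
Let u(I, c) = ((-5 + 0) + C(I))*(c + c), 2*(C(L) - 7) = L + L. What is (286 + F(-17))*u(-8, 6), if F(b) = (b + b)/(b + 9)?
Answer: -20898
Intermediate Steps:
C(L) = 7 + L (C(L) = 7 + (L + L)/2 = 7 + (2*L)/2 = 7 + L)
F(b) = 2*b/(9 + b) (F(b) = (2*b)/(9 + b) = 2*b/(9 + b))
u(I, c) = 2*c*(2 + I) (u(I, c) = ((-5 + 0) + (7 + I))*(c + c) = (-5 + (7 + I))*(2*c) = (2 + I)*(2*c) = 2*c*(2 + I))
(286 + F(-17))*u(-8, 6) = (286 + 2*(-17)/(9 - 17))*(2*6*(2 - 8)) = (286 + 2*(-17)/(-8))*(2*6*(-6)) = (286 + 2*(-17)*(-⅛))*(-72) = (286 + 17/4)*(-72) = (1161/4)*(-72) = -20898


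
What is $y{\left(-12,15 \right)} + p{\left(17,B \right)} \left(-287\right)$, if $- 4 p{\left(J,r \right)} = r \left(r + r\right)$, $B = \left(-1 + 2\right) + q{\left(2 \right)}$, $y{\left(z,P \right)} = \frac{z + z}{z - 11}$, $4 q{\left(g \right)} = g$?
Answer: $\frac{59601}{184} \approx 323.92$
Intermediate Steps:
$q{\left(g \right)} = \frac{g}{4}$
$y{\left(z,P \right)} = \frac{2 z}{-11 + z}$
$B = \frac{3}{2}$ ($B = \left(-1 + 2\right) + \frac{1}{4} \cdot 2 = 1 + \frac{1}{2} = \frac{3}{2} \approx 1.5$)
$p{\left(J,r \right)} = - \frac{r^{2}}{2}$ ($p{\left(J,r \right)} = - \frac{r \left(r + r\right)}{4} = - \frac{r 2 r}{4} = - \frac{2 r^{2}}{4} = - \frac{r^{2}}{2}$)
$y{\left(-12,15 \right)} + p{\left(17,B \right)} \left(-287\right) = 2 \left(-12\right) \frac{1}{-11 - 12} + - \frac{\left(\frac{3}{2}\right)^{2}}{2} \left(-287\right) = 2 \left(-12\right) \frac{1}{-23} + \left(- \frac{1}{2}\right) \frac{9}{4} \left(-287\right) = 2 \left(-12\right) \left(- \frac{1}{23}\right) - - \frac{2583}{8} = \frac{24}{23} + \frac{2583}{8} = \frac{59601}{184}$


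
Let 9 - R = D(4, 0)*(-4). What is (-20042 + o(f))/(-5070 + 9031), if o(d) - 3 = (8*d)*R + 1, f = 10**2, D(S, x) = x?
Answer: -12838/3961 ≈ -3.2411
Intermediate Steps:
R = 9 (R = 9 - 0*(-4) = 9 - 1*0 = 9 + 0 = 9)
f = 100
o(d) = 4 + 72*d (o(d) = 3 + ((8*d)*9 + 1) = 3 + (72*d + 1) = 3 + (1 + 72*d) = 4 + 72*d)
(-20042 + o(f))/(-5070 + 9031) = (-20042 + (4 + 72*100))/(-5070 + 9031) = (-20042 + (4 + 7200))/3961 = (-20042 + 7204)*(1/3961) = -12838*1/3961 = -12838/3961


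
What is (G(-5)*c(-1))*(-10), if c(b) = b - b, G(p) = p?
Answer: 0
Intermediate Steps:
c(b) = 0
(G(-5)*c(-1))*(-10) = -5*0*(-10) = 0*(-10) = 0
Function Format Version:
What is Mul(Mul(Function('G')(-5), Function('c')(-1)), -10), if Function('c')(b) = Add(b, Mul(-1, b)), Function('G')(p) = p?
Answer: 0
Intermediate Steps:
Function('c')(b) = 0
Mul(Mul(Function('G')(-5), Function('c')(-1)), -10) = Mul(Mul(-5, 0), -10) = Mul(0, -10) = 0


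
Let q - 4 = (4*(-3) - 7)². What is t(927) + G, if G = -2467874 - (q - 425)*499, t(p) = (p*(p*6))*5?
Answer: 23341936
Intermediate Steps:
q = 365 (q = 4 + (4*(-3) - 7)² = 4 + (-12 - 7)² = 4 + (-19)² = 4 + 361 = 365)
t(p) = 30*p² (t(p) = (p*(6*p))*5 = (6*p²)*5 = 30*p²)
G = -2437934 (G = -2467874 - (365 - 425)*499 = -2467874 - (-60)*499 = -2467874 - 1*(-29940) = -2467874 + 29940 = -2437934)
t(927) + G = 30*927² - 2437934 = 30*859329 - 2437934 = 25779870 - 2437934 = 23341936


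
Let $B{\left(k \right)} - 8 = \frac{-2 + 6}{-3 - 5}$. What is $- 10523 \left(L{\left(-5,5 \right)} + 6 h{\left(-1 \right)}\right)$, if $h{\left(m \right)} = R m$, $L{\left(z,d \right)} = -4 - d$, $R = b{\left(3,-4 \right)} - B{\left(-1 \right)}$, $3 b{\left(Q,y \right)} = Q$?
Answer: $-315690$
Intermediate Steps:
$b{\left(Q,y \right)} = \frac{Q}{3}$
$B{\left(k \right)} = \frac{15}{2}$ ($B{\left(k \right)} = 8 + \frac{-2 + 6}{-3 - 5} = 8 + \frac{4}{-8} = 8 + 4 \left(- \frac{1}{8}\right) = 8 - \frac{1}{2} = \frac{15}{2}$)
$R = - \frac{13}{2}$ ($R = \frac{1}{3} \cdot 3 - \frac{15}{2} = 1 - \frac{15}{2} = - \frac{13}{2} \approx -6.5$)
$h{\left(m \right)} = - \frac{13 m}{2}$
$- 10523 \left(L{\left(-5,5 \right)} + 6 h{\left(-1 \right)}\right) = - 10523 \left(\left(-4 - 5\right) + 6 \left(\left(- \frac{13}{2}\right) \left(-1\right)\right)\right) = - 10523 \left(\left(-4 - 5\right) + 6 \cdot \frac{13}{2}\right) = - 10523 \left(-9 + 39\right) = \left(-10523\right) 30 = -315690$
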